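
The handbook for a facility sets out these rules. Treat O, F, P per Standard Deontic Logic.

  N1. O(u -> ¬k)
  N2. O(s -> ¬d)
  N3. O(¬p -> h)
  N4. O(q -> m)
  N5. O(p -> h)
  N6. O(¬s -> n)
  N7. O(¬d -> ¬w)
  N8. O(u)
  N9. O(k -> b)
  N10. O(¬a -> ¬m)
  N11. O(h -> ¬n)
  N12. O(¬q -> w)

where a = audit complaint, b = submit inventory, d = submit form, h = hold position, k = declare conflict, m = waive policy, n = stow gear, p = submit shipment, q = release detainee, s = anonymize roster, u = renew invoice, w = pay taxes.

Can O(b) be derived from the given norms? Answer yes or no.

No

Premise 9 is O(k -> b), but O(k) is not derivable from the premises, so it does not yield O(b).
No other premise forces O(b). An ideal world satisfying every premise can still have b false, so O(b) is not derivable.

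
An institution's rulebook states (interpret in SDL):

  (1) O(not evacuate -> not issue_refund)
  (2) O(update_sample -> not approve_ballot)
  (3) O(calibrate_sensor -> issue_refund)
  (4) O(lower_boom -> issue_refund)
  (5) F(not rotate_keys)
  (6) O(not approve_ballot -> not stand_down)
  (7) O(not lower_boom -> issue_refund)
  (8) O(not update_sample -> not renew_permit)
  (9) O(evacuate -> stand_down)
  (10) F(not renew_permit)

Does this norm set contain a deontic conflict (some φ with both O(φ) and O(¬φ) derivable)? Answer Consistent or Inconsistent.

Inconsistent

Premises 4 and 7 are O(lower_boom -> issue_refund) and O(not lower_boom -> issue_refund); every ideal world satisfies lower_boom or not lower_boom, so in either case issue_refund holds — hence O(issue_refund).
Premise 1, O(not evacuate -> not issue_refund), contraposes to O(issue_refund -> evacuate); with O(issue_refund) we get O(evacuate).
Applying K to premise 9 (O(evacuate -> stand_down)) and O(evacuate) yields O(stand_down).
Premise 6 is O(not approve_ballot -> not stand_down); contrapositively O(stand_down -> approve_ballot). Since O(stand_down) holds, K gives O(approve_ballot).
Premise 2 is O(update_sample -> not approve_ballot); contrapositively O(approve_ballot -> not update_sample). Since O(approve_ballot) holds, K gives O(not update_sample).
Premise 8 is O(not update_sample -> not renew_permit); since O(not update_sample), deontic closure gives O(not renew_permit).
Yet premise 10 is F(not renew_permit), i.e. O(renew_permit).
We now have both O(not renew_permit) and O(renew_permit) — renew_permit is simultaneously obligatory and forbidden, violating the D-axiom.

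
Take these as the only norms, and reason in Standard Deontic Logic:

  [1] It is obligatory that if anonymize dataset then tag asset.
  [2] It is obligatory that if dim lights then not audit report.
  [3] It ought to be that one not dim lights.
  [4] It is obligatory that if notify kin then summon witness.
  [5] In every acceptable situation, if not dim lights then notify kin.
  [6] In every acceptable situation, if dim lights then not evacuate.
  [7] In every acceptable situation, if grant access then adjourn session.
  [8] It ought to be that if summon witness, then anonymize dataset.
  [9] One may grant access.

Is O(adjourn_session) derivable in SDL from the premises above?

Premise 7 is O(grant_access → adjourn_session), but O(grant_access) is not derivable from the premises (the permission P(grant_access) asserts only ¬O(¬grant_access), not O(grant_access)), so it does not yield O(adjourn_session).
No other premise forces O(adjourn_session). An ideal world satisfying every premise can still have adjourn_session false, so O(adjourn_session) is not derivable.

No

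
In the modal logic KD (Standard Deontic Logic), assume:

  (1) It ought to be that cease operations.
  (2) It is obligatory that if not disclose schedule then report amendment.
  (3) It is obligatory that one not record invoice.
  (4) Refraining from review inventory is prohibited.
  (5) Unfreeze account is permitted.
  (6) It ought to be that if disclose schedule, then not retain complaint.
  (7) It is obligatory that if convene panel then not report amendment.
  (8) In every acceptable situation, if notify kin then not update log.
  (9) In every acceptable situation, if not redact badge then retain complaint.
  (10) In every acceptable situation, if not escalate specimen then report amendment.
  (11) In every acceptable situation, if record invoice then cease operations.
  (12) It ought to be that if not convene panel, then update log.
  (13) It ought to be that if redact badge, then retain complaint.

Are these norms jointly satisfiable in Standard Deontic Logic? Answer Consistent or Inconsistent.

Premise 11 is O(record_invoice → cease_operations); even if O(cease_operations) held, inferring O(record_invoice) would be affirming the consequent — invalid.
So O(record_invoice) is not derivable, and the apparent clash with O(¬record_invoice) does not arise.
A world satisfying every obligation exists (e.g. cease_operations=true, convene_panel=false, disclose_schedule=false, escalate_specimen=false, notify_kin=false, record_invoice=false, redact_badge=false, report_amendment=true, retain_complaint=true, review_inventory=true, unfreeze_account=false, update_log=true); no atom is both obligatory and forbidden, so the set is consistent.

Consistent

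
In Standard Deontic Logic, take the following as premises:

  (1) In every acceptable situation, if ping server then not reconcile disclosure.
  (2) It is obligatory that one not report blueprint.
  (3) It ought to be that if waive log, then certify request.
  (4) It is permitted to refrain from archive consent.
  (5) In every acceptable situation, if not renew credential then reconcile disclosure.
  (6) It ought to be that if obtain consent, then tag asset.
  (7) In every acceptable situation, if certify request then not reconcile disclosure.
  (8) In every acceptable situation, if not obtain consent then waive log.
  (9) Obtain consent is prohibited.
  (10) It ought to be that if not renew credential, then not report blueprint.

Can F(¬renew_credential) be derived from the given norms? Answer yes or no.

Yes

Premise 9, F(obtain_consent), is equivalent to O(¬obtain_consent).
Premise 8 is O(¬obtain_consent → waive_log); since O(¬obtain_consent), deontic closure gives O(waive_log).
From O(waive_log) and premise 3, O(waive_log → certify_request), we obtain O(certify_request).
Premise 7 is O(certify_request → ¬reconcile_disclosure); since O(certify_request), deontic closure gives O(¬reconcile_disclosure).
Premise 5, O(¬renew_credential → reconcile_disclosure), contraposes to O(¬reconcile_disclosure → renew_credential); with O(¬reconcile_disclosure) we get O(renew_credential).
Premises 1, 2, 4, 6, 10 do not contribute to this derivation.
So O(renew_credential) holds, i.e. F(¬renew_credential). The claim follows.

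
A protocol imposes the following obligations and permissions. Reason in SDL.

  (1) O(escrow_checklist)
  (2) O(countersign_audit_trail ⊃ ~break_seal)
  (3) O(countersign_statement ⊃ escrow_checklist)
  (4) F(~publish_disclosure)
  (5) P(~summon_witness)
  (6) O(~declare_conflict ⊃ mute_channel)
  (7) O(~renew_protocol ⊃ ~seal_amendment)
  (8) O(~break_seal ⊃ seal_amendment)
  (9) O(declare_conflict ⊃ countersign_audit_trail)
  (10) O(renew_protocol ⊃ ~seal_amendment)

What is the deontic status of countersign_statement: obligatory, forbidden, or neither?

Neither

Premise 3 is O(countersign_statement ⊃ escrow_checklist); even if O(escrow_checklist) held, inferring O(countersign_statement) would be affirming the consequent — invalid.
No premise or chain of K-axiom applications forces O(countersign_statement), and none forces O(~countersign_statement). So countersign_statement is neither obligatory nor forbidden under these norms.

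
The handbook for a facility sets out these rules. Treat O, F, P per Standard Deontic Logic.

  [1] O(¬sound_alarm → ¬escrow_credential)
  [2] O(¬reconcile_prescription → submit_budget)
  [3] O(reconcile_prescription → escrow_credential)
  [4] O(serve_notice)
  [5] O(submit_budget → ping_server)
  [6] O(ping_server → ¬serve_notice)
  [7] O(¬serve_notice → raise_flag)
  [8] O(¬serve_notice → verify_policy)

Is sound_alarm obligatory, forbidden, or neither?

Obligatory

Premise 4 states O(serve_notice) outright.
Premise 6, O(ping_server → ¬serve_notice), contraposes to O(serve_notice → ¬ping_server); with O(serve_notice) we get O(¬ping_server).
The contrapositive of premise 5 (O(submit_budget → ping_server)) is O(¬ping_server → ¬submit_budget), and O(¬ping_server) is already established, so O(¬submit_budget).
The contrapositive of premise 2 (O(¬reconcile_prescription → submit_budget)) is O(¬submit_budget → reconcile_prescription), and O(¬submit_budget) is already established, so O(reconcile_prescription).
Applying K to premise 3 (O(reconcile_prescription → escrow_credential)) and O(reconcile_prescription) yields O(escrow_credential).
Premise 1 is O(¬sound_alarm → ¬escrow_credential); contrapositively O(escrow_credential → sound_alarm). Since O(escrow_credential) holds, K gives O(sound_alarm).
Premises 7, 8 do not contribute to this derivation.
Hence sound_alarm is obligatory.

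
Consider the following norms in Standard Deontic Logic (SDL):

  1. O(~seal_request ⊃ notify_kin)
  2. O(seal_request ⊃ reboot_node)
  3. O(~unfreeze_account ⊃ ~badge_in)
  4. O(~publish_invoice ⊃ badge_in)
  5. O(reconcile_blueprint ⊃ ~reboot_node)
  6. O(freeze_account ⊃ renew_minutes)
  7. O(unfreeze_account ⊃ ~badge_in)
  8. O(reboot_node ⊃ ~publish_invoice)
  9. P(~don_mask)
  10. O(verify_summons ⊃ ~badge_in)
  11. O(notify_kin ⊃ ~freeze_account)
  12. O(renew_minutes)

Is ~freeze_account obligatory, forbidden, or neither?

By case analysis on ~unfreeze_account: premise 3 gives O(~unfreeze_account ⊃ ~badge_in) and premise 7 gives O(unfreeze_account ⊃ ~badge_in), so O(~badge_in) either way.
Premise 4, O(~publish_invoice ⊃ badge_in), contraposes to O(~badge_in ⊃ publish_invoice); with O(~badge_in) we get O(publish_invoice).
Premise 8, O(reboot_node ⊃ ~publish_invoice), contraposes to O(publish_invoice ⊃ ~reboot_node); with O(publish_invoice) we get O(~reboot_node).
Premise 2 is O(seal_request ⊃ reboot_node); contrapositively O(~reboot_node ⊃ ~seal_request). Since O(~reboot_node) holds, K gives O(~seal_request).
With premise 1, O(~seal_request ⊃ notify_kin), the K-axiom yields O(notify_kin).
Premise 11 is O(notify_kin ⊃ ~freeze_account); since O(notify_kin), deontic closure gives O(~freeze_account).
Premises 5, 6, 9, 10, 12 do not contribute to this derivation.
Hence ~freeze_account is obligatory.

Obligatory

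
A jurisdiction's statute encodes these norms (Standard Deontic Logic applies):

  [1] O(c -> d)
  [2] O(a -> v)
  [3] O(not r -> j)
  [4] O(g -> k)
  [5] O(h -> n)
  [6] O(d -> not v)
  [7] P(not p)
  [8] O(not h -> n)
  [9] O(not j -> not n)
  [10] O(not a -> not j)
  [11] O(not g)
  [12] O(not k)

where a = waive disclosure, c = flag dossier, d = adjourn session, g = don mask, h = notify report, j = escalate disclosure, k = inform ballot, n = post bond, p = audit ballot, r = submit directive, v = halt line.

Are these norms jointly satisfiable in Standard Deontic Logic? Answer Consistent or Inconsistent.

Consistent

Premise 4 is O(g -> k), but O(g) is not derivable from the premises, so it does not yield O(k).
So O(k) is not derivable, and the apparent clash with O(not k) does not arise.
A world satisfying every obligation exists (e.g. a=true, c=false, d=false, g=false, h=false, j=true, k=false, n=true, p=false, r=false, v=true); no atom is both obligatory and forbidden, so the set is consistent.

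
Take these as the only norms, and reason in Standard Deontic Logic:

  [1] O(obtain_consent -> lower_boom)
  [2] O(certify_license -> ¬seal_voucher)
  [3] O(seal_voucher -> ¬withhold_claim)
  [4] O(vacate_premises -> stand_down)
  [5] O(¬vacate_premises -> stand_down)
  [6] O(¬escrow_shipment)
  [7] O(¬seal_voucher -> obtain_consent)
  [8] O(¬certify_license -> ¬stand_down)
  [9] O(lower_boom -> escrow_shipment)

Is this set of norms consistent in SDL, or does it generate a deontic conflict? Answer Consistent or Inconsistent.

By case analysis on vacate_premises: premise 4 gives O(vacate_premises -> stand_down) and premise 5 gives O(¬vacate_premises -> stand_down), so O(stand_down) either way.
The contrapositive of premise 8 (O(¬certify_license -> ¬stand_down)) is O(stand_down -> certify_license), and O(stand_down) is already established, so O(certify_license).
Applying K to premise 2 (O(certify_license -> ¬seal_voucher)) and O(certify_license) yields O(¬seal_voucher).
Applying K to premise 7 (O(¬seal_voucher -> obtain_consent)) and O(¬seal_voucher) yields O(obtain_consent).
Premise 1 is O(obtain_consent -> lower_boom); since O(obtain_consent), deontic closure gives O(lower_boom).
Applying K to premise 9 (O(lower_boom -> escrow_shipment)) and O(lower_boom) yields O(escrow_shipment).
Yet premise 6 states O(¬escrow_shipment).
We now have both O(escrow_shipment) and O(¬escrow_shipment) — escrow_shipment is simultaneously obligatory and forbidden, violating the D-axiom.

Inconsistent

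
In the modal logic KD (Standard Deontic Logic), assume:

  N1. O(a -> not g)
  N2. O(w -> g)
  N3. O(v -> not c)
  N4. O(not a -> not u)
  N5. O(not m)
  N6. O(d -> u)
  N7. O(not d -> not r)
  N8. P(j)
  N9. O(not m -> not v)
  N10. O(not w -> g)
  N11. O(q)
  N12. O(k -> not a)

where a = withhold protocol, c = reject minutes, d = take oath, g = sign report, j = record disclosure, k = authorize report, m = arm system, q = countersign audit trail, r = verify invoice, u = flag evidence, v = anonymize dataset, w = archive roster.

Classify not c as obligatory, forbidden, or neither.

Premise 3 is O(v -> not c), but O(v) is not derivable from the premises, so it does not yield O(not c).
No premise or chain of K-axiom applications forces O(not c), and none forces O(c). So not c is neither obligatory nor forbidden under these norms.

Neither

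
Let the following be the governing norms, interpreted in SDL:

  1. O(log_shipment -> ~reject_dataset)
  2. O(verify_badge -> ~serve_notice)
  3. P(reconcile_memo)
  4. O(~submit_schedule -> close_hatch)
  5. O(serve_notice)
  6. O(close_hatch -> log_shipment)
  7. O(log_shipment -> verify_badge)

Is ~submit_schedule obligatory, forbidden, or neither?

Premise 5 gives O(serve_notice).
Premise 2, O(verify_badge -> ~serve_notice), contraposes to O(serve_notice -> ~verify_badge); with O(serve_notice) we get O(~verify_badge).
Premise 7, O(log_shipment -> verify_badge), contraposes to O(~verify_badge -> ~log_shipment); with O(~verify_badge) we get O(~log_shipment).
The contrapositive of premise 6 (O(close_hatch -> log_shipment)) is O(~log_shipment -> ~close_hatch), and O(~log_shipment) is already established, so O(~close_hatch).
Premise 4 is O(~submit_schedule -> close_hatch); contrapositively O(~close_hatch -> submit_schedule). Since O(~close_hatch) holds, K gives O(submit_schedule).
Premises 1, 3 do not contribute to this derivation.
Thus O(submit_schedule), which is F(~submit_schedule): ~submit_schedule is forbidden.

Forbidden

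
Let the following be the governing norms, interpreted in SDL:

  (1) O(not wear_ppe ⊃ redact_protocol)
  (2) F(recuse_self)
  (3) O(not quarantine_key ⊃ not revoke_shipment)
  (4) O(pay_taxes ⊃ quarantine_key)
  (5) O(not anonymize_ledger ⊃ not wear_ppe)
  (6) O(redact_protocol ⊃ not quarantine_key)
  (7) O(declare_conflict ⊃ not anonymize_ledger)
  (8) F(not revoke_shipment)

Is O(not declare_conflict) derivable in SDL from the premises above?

Premise 8, F(not revoke_shipment), is equivalent to O(revoke_shipment).
Premise 3, O(not quarantine_key ⊃ not revoke_shipment), contraposes to O(revoke_shipment ⊃ quarantine_key); with O(revoke_shipment) we get O(quarantine_key).
Premise 6, O(redact_protocol ⊃ not quarantine_key), contraposes to O(quarantine_key ⊃ not redact_protocol); with O(quarantine_key) we get O(not redact_protocol).
Premise 1 is O(not wear_ppe ⊃ redact_protocol); contrapositively O(not redact_protocol ⊃ wear_ppe). Since O(not redact_protocol) holds, K gives O(wear_ppe).
The contrapositive of premise 5 (O(not anonymize_ledger ⊃ not wear_ppe)) is O(wear_ppe ⊃ anonymize_ledger), and O(wear_ppe) is already established, so O(anonymize_ledger).
The contrapositive of premise 7 (O(declare_conflict ⊃ not anonymize_ledger)) is O(anonymize_ledger ⊃ not declare_conflict), and O(anonymize_ledger) is already established, so O(not declare_conflict).
Premises 2, 4 do not contribute to this derivation.
So O(not declare_conflict) follows.

Yes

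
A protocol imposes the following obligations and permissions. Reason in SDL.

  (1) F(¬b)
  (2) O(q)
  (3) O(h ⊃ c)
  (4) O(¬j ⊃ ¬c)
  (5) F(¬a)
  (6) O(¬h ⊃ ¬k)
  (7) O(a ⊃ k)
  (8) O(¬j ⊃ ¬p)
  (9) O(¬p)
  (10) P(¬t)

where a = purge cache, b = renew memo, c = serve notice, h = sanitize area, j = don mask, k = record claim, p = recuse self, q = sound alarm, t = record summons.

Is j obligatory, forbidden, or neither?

Obligatory

F(¬a) at premise 5 means O(a).
With premise 7, O(a ⊃ k), the K-axiom yields O(k).
The contrapositive of premise 6 (O(¬h ⊃ ¬k)) is O(k ⊃ h), and O(k) is already established, so O(h).
Premise 3 is O(h ⊃ c); since O(h), deontic closure gives O(c).
Premise 4 is O(¬j ⊃ ¬c); contrapositively O(c ⊃ j). Since O(c) holds, K gives O(j).
Premises 1, 2, 8, 9, 10 do not contribute to this derivation.
Hence j is obligatory.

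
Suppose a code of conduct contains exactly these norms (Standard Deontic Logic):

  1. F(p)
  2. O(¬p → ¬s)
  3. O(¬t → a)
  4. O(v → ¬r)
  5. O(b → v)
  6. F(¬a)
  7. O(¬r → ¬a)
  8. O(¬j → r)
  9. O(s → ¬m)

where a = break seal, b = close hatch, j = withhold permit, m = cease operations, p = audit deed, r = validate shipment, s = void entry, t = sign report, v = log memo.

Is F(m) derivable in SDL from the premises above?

No

Premise 9 is O(s → ¬m), but O(s) is not derivable from the premises, so it does not yield O(¬m).
No other premise forces O(¬m). An ideal world satisfying every premise can still have m true, so F(m) is not derivable.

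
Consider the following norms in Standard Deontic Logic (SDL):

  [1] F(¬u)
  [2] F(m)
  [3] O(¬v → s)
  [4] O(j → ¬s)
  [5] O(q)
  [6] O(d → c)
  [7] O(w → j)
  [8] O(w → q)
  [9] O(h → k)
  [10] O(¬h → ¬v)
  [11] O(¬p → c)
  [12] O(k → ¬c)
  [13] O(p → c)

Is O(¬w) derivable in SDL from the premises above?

Yes

Premises 13 and 11 are O(p → c) and O(¬p → c); every ideal world satisfies p or ¬p, so in either case c holds — hence O(c).
Premise 12 is O(k → ¬c); contrapositively O(c → ¬k). Since O(c) holds, K gives O(¬k).
Premise 9, O(h → k), contraposes to O(¬k → ¬h); with O(¬k) we get O(¬h).
Applying K to premise 10 (O(¬h → ¬v)) and O(¬h) yields O(¬v).
Premise 3 is O(¬v → s); since O(¬v), deontic closure gives O(s).
Premise 4, O(j → ¬s), contraposes to O(s → ¬j); with O(s) we get O(¬j).
The contrapositive of premise 7 (O(w → j)) is O(¬j → ¬w), and O(¬j) is already established, so O(¬w).
Premises 1, 2, 5, 6, 8 do not contribute to this derivation.
So O(¬w) follows.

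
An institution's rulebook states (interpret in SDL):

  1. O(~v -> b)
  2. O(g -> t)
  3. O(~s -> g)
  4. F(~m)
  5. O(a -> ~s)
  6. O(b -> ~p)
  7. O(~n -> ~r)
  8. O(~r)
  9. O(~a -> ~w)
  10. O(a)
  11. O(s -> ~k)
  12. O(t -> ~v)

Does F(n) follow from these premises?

No

Premise 7 is O(~n -> ~r); even if O(~r) held, inferring O(~n) would be affirming the consequent — invalid.
No other premise forces O(~n). An ideal world satisfying every premise can still have n true, so F(n) is not derivable.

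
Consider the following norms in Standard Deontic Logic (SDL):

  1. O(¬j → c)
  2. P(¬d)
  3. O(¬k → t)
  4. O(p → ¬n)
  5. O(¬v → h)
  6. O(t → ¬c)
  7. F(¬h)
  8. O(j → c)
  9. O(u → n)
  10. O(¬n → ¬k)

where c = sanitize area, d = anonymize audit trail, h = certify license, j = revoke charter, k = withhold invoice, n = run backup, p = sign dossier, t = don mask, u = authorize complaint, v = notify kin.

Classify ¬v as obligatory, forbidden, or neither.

Premise 5 is O(¬v → h); even if O(h) held, inferring O(¬v) would be affirming the consequent — invalid.
No premise or chain of K-axiom applications forces O(¬v), and none forces O(v). So ¬v is neither obligatory nor forbidden under these norms.

Neither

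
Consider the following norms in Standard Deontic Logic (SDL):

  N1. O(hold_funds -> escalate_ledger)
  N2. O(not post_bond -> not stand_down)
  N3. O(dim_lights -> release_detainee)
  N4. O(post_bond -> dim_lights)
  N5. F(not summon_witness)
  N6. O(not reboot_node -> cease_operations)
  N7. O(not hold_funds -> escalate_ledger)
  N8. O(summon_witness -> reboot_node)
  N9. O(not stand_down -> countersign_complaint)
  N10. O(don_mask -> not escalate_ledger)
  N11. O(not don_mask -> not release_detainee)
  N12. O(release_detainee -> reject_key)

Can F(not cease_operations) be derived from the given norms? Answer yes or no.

Premise 6 is O(not reboot_node -> cease_operations), but O(not reboot_node) is not derivable from the premises, so it does not yield O(cease_operations).
No other premise forces O(cease_operations). An ideal world satisfying every premise can still have not cease_operations true, so F(not cease_operations) is not derivable.

No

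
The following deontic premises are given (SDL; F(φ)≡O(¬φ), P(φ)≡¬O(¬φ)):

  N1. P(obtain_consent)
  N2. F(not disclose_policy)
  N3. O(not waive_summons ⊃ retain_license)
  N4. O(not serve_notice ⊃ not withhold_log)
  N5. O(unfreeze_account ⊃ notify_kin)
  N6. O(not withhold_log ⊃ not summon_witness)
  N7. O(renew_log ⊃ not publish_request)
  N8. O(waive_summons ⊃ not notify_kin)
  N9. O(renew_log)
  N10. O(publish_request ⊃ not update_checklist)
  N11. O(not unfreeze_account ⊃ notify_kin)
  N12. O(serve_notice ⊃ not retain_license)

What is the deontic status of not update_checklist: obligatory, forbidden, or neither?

Premise 10 is O(publish_request ⊃ not update_checklist), but O(publish_request) is not derivable from the premises, so it does not yield O(not update_checklist).
No premise or chain of K-axiom applications forces O(not update_checklist), and none forces O(update_checklist). So not update_checklist is neither obligatory nor forbidden under these norms.

Neither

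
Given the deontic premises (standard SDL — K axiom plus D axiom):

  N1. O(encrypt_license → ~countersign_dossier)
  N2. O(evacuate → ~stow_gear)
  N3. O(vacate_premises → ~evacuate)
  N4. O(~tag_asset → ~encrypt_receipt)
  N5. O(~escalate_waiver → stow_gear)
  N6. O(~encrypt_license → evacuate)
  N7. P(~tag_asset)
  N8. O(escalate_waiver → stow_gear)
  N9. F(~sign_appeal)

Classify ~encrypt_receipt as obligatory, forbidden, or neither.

Neither

Premise 4 is O(~tag_asset → ~encrypt_receipt), but O(~tag_asset) is not derivable from the premises (the permission P(~tag_asset) asserts only ~O(tag_asset), not O(~tag_asset)), so it does not yield O(~encrypt_receipt).
No premise or chain of K-axiom applications forces O(~encrypt_receipt), and none forces O(encrypt_receipt). So ~encrypt_receipt is neither obligatory nor forbidden under these norms.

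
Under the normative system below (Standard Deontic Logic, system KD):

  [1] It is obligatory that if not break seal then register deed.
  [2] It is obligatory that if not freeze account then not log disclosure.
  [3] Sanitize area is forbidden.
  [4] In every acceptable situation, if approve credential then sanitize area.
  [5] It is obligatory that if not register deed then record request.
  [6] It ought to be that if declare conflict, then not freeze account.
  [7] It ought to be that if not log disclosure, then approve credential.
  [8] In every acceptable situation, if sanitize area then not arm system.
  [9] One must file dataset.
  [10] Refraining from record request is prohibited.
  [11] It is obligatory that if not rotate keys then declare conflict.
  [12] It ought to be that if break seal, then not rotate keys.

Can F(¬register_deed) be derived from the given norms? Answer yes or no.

Premise 3, F(sanitize_area), is equivalent to O(¬sanitize_area).
The contrapositive of premise 4 (O(approve_credential → sanitize_area)) is O(¬sanitize_area → ¬approve_credential), and O(¬sanitize_area) is already established, so O(¬approve_credential).
Premise 7, O(¬log_disclosure → approve_credential), contraposes to O(¬approve_credential → log_disclosure); with O(¬approve_credential) we get O(log_disclosure).
Premise 2, O(¬freeze_account → ¬log_disclosure), contraposes to O(log_disclosure → freeze_account); with O(log_disclosure) we get O(freeze_account).
The contrapositive of premise 6 (O(declare_conflict → ¬freeze_account)) is O(freeze_account → ¬declare_conflict), and O(freeze_account) is already established, so O(¬declare_conflict).
The contrapositive of premise 11 (O(¬rotate_keys → declare_conflict)) is O(¬declare_conflict → rotate_keys), and O(¬declare_conflict) is already established, so O(rotate_keys).
Premise 12 is O(break_seal → ¬rotate_keys); contrapositively O(rotate_keys → ¬break_seal). Since O(rotate_keys) holds, K gives O(¬break_seal).
From O(¬break_seal) and premise 1, O(¬break_seal → register_deed), we obtain O(register_deed).
Premises 5, 8, 9, 10 do not contribute to this derivation.
So O(register_deed) holds, i.e. F(¬register_deed). The claim follows.

Yes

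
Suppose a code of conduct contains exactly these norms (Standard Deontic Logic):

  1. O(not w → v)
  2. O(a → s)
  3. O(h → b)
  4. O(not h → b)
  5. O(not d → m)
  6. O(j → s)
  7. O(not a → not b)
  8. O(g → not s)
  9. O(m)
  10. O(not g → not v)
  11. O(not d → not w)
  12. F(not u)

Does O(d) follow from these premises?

By case analysis on not h: premise 4 gives O(not h → b) and premise 3 gives O(h → b), so O(b) either way.
Premise 7 is O(not a → not b); contrapositively O(b → a). Since O(b) holds, K gives O(a).
Premise 2 is O(a → s); since O(a), deontic closure gives O(s).
Premise 8, O(g → not s), contraposes to O(s → not g); with O(s) we get O(not g).
From O(not g) and premise 10, O(not g → not v), we obtain O(not v).
Premise 1 is O(not w → v); contrapositively O(not v → w). Since O(not v) holds, K gives O(w).
Premise 11, O(not d → not w), contraposes to O(w → d); with O(w) we get O(d).
Premises 5, 6, 9, 12 do not contribute to this derivation.
So O(d) follows.

Yes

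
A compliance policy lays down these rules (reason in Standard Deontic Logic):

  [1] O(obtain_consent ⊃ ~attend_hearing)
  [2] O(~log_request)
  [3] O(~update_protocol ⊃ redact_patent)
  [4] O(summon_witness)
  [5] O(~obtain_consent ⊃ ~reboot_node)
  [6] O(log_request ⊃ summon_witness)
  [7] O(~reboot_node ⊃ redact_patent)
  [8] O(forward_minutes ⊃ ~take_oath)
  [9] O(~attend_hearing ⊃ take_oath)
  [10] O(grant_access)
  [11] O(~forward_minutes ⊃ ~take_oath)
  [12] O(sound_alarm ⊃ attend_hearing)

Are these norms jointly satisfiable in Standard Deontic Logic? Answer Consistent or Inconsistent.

Consistent

Premise 6 is O(log_request ⊃ summon_witness); even if O(summon_witness) held, inferring O(log_request) would be affirming the consequent — invalid.
So O(log_request) is not derivable, and the apparent clash with O(~log_request) does not arise.
A world satisfying every obligation exists (e.g. attend_hearing=true, forward_minutes=false, grant_access=true, log_request=false, obtain_consent=false, reboot_node=false, redact_patent=true, sound_alarm=false, summon_witness=true, take_oath=false, update_protocol=false); no atom is both obligatory and forbidden, so the set is consistent.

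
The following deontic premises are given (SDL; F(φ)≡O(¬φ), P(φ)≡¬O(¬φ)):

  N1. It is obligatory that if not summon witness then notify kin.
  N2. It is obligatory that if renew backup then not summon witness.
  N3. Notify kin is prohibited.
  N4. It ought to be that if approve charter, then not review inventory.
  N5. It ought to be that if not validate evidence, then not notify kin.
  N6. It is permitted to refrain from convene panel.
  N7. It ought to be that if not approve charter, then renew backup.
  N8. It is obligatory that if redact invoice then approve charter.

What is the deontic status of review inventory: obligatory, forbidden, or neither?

F(notify_kin) at premise 3 means O(¬notify_kin).
Premise 1 is O(¬summon_witness → notify_kin); contrapositively O(¬notify_kin → summon_witness). Since O(¬notify_kin) holds, K gives O(summon_witness).
The contrapositive of premise 2 (O(renew_backup → ¬summon_witness)) is O(summon_witness → ¬renew_backup), and O(summon_witness) is already established, so O(¬renew_backup).
Premise 7 is O(¬approve_charter → renew_backup); contrapositively O(¬renew_backup → approve_charter). Since O(¬renew_backup) holds, K gives O(approve_charter).
With premise 4, O(approve_charter → ¬review_inventory), the K-axiom yields O(¬review_inventory).
Premises 5, 6, 8 do not contribute to this derivation.
Thus O(¬review_inventory), which is F(review_inventory): review_inventory is forbidden.

Forbidden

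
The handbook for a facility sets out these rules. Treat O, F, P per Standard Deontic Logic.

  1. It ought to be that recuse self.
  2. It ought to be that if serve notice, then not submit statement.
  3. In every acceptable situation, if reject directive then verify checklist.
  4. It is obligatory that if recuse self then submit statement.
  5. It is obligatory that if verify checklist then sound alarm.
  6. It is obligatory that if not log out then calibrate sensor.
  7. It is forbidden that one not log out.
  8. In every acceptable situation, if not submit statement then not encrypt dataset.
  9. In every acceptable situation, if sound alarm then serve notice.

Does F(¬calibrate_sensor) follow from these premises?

No

Premise 6 is O(¬log_out → calibrate_sensor), but O(¬log_out) is not derivable from the premises, so it does not yield O(calibrate_sensor).
No other premise forces O(calibrate_sensor). An ideal world satisfying every premise can still have ¬calibrate_sensor true, so F(¬calibrate_sensor) is not derivable.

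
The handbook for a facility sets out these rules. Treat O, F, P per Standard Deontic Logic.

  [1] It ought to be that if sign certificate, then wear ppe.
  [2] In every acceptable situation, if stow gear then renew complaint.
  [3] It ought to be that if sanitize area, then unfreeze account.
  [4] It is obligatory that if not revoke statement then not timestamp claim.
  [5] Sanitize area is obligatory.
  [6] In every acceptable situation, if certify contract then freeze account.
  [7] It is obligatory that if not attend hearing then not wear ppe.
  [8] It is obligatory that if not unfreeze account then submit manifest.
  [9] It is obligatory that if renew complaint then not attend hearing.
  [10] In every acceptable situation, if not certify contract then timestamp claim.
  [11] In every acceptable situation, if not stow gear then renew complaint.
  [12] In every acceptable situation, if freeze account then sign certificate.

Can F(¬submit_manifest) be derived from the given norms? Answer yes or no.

No

Premise 8 is O(¬unfreeze_account → submit_manifest), but O(¬unfreeze_account) is not derivable from the premises, so it does not yield O(submit_manifest).
No other premise forces O(submit_manifest). An ideal world satisfying every premise can still have ¬submit_manifest true, so F(¬submit_manifest) is not derivable.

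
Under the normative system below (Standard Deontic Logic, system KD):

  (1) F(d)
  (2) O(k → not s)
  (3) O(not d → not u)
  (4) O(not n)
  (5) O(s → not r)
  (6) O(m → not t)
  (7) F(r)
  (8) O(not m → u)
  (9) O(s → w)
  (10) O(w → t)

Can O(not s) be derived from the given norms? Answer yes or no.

Premise 1 is F(d), i.e. O(not d).
Applying K to premise 3 (O(not d → not u)) and O(not d) yields O(not u).
Premise 8, O(not m → u), contraposes to O(not u → m); with O(not u) we get O(m).
From O(m) and premise 6, O(m → not t), we obtain O(not t).
Premise 10 is O(w → t); contrapositively O(not t → not w). Since O(not t) holds, K gives O(not w).
The contrapositive of premise 9 (O(s → w)) is O(not w → not s), and O(not w) is already established, so O(not s).
Premises 2, 4, 5, 7 do not contribute to this derivation.
So O(not s) follows.

Yes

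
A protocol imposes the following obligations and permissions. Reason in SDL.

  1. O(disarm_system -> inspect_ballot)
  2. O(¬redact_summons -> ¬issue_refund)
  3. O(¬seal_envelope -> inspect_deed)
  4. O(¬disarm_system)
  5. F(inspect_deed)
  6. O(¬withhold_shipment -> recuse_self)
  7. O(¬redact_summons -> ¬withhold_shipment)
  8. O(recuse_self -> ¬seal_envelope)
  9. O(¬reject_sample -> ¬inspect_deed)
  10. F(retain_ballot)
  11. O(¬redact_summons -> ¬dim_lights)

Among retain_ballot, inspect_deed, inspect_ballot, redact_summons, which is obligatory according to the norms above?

F(inspect_deed) at premise 5 means O(¬inspect_deed).
Premise 3, O(¬seal_envelope -> inspect_deed), contraposes to O(¬inspect_deed -> seal_envelope); with O(¬inspect_deed) we get O(seal_envelope).
The contrapositive of premise 8 (O(recuse_self -> ¬seal_envelope)) is O(seal_envelope -> ¬recuse_self), and O(seal_envelope) is already established, so O(¬recuse_self).
The contrapositive of premise 6 (O(¬withhold_shipment -> recuse_self)) is O(¬recuse_self -> withhold_shipment), and O(¬recuse_self) is already established, so O(withhold_shipment).
The contrapositive of premise 7 (O(¬redact_summons -> ¬withhold_shipment)) is O(withhold_shipment -> redact_summons), and O(withhold_shipment) is already established, so O(redact_summons).
So O(redact_summons) holds — redact_summons is obligatory. None of the other listed options is made obligatory by any chain of premises.

redact_summons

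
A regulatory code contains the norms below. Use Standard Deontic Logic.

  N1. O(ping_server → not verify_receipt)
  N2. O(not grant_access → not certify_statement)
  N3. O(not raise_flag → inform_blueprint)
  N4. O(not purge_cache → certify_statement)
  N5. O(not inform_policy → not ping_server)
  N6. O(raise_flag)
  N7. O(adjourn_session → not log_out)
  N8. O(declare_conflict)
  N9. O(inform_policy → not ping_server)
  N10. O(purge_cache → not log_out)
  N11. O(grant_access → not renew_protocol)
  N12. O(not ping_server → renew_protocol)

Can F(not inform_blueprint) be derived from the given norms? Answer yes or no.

No

Premise 3 is O(not raise_flag → inform_blueprint), but O(not raise_flag) is not derivable from the premises, so it does not yield O(inform_blueprint).
No other premise forces O(inform_blueprint). An ideal world satisfying every premise can still have not inform_blueprint true, so F(not inform_blueprint) is not derivable.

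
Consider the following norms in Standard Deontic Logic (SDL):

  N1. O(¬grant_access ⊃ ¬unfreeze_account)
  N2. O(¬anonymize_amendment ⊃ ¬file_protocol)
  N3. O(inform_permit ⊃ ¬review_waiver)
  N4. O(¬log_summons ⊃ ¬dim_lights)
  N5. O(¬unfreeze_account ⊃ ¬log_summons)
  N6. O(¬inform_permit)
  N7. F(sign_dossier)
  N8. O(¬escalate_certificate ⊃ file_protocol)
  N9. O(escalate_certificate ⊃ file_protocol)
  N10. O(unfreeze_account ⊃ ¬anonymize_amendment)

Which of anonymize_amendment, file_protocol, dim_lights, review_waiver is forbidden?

dim_lights

By case analysis on ¬escalate_certificate: premise 8 gives O(¬escalate_certificate ⊃ file_protocol) and premise 9 gives O(escalate_certificate ⊃ file_protocol), so O(file_protocol) either way.
Premise 2, O(¬anonymize_amendment ⊃ ¬file_protocol), contraposes to O(file_protocol ⊃ anonymize_amendment); with O(file_protocol) we get O(anonymize_amendment).
The contrapositive of premise 10 (O(unfreeze_account ⊃ ¬anonymize_amendment)) is O(anonymize_amendment ⊃ ¬unfreeze_account), and O(anonymize_amendment) is already established, so O(¬unfreeze_account).
From O(¬unfreeze_account) and premise 5, O(¬unfreeze_account ⊃ ¬log_summons), we obtain O(¬log_summons).
From O(¬log_summons) and premise 4, O(¬log_summons ⊃ ¬dim_lights), we obtain O(¬dim_lights).
So O(¬dim_lights) holds, i.e. dim_lights is forbidden. None of the other listed options is forbidden under the premises.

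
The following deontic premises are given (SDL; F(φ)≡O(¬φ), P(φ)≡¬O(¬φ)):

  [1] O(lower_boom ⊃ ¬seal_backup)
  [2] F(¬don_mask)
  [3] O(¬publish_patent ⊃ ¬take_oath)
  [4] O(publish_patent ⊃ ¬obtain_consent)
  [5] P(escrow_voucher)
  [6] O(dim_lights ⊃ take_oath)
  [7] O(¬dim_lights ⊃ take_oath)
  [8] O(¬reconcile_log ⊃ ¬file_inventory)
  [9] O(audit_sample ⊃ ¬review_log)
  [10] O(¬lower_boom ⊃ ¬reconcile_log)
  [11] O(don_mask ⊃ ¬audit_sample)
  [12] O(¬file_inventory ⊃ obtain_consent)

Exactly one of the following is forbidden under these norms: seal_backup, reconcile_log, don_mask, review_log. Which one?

seal_backup

Premises 7 and 6 are O(¬dim_lights ⊃ take_oath) and O(dim_lights ⊃ take_oath); every ideal world satisfies ¬dim_lights or dim_lights, so in either case take_oath holds — hence O(take_oath).
Premise 3, O(¬publish_patent ⊃ ¬take_oath), contraposes to O(take_oath ⊃ publish_patent); with O(take_oath) we get O(publish_patent).
From O(publish_patent) and premise 4, O(publish_patent ⊃ ¬obtain_consent), we obtain O(¬obtain_consent).
The contrapositive of premise 12 (O(¬file_inventory ⊃ obtain_consent)) is O(¬obtain_consent ⊃ file_inventory), and O(¬obtain_consent) is already established, so O(file_inventory).
Premise 8, O(¬reconcile_log ⊃ ¬file_inventory), contraposes to O(file_inventory ⊃ reconcile_log); with O(file_inventory) we get O(reconcile_log).
Premise 10, O(¬lower_boom ⊃ ¬reconcile_log), contraposes to O(reconcile_log ⊃ lower_boom); with O(reconcile_log) we get O(lower_boom).
With premise 1, O(lower_boom ⊃ ¬seal_backup), the K-axiom yields O(¬seal_backup).
So O(¬seal_backup) holds, i.e. seal_backup is forbidden. None of the other listed options is forbidden under the premises.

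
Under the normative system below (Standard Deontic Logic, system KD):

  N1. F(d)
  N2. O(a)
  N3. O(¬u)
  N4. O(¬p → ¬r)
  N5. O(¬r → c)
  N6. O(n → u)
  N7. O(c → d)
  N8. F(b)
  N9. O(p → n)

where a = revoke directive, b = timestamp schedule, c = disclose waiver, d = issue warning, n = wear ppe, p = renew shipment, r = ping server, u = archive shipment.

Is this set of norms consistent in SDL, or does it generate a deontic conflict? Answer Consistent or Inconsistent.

Inconsistent

Premise 1, F(d), is equivalent to O(¬d).
The contrapositive of premise 7 (O(c → d)) is O(¬d → ¬c), and O(¬d) is already established, so O(¬c).
Premise 5 is O(¬r → c); contrapositively O(¬c → r). Since O(¬c) holds, K gives O(r).
The contrapositive of premise 4 (O(¬p → ¬r)) is O(r → p), and O(r) is already established, so O(p).
Premise 9 is O(p → n); since O(p), deontic closure gives O(n).
Premise 6 is O(n → u); since O(n), deontic closure gives O(u).
Yet premise 3 states O(¬u).
We now have both O(u) and O(¬u) — u is simultaneously obligatory and forbidden, violating the D-axiom.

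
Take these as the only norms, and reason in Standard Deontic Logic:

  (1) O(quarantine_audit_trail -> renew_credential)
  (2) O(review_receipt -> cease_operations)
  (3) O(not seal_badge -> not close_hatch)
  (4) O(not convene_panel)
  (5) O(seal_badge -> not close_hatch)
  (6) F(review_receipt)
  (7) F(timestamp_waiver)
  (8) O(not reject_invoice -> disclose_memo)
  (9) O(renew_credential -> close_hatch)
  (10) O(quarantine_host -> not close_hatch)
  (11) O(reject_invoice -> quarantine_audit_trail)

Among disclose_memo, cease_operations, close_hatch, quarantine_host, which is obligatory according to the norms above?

disclose_memo

Premises 5 and 3 cover both cases: O(seal_badge -> not close_hatch) and O(not seal_badge -> not close_hatch). Since seal_badge ∨ not seal_badge is a tautology, O(not close_hatch) follows.
The contrapositive of premise 9 (O(renew_credential -> close_hatch)) is O(not close_hatch -> not renew_credential), and O(not close_hatch) is already established, so O(not renew_credential).
Premise 1, O(quarantine_audit_trail -> renew_credential), contraposes to O(not renew_credential -> not quarantine_audit_trail); with O(not renew_credential) we get O(not quarantine_audit_trail).
Premise 11, O(reject_invoice -> quarantine_audit_trail), contraposes to O(not quarantine_audit_trail -> not reject_invoice); with O(not quarantine_audit_trail) we get O(not reject_invoice).
Applying K to premise 8 (O(not reject_invoice -> disclose_memo)) and O(not reject_invoice) yields O(disclose_memo).
So O(disclose_memo) holds — disclose_memo is obligatory. None of the other listed options is made obligatory by any chain of premises.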